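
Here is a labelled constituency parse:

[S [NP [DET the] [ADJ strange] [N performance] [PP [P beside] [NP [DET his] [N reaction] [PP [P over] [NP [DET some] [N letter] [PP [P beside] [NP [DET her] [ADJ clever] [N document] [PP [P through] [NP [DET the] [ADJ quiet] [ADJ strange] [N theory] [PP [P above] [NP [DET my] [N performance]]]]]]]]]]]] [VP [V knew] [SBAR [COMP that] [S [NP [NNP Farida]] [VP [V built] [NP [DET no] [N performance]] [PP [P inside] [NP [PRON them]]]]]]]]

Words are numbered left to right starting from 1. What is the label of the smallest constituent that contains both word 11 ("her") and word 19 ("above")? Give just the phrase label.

NP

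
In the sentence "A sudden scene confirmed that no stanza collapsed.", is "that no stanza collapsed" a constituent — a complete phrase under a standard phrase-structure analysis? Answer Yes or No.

Yes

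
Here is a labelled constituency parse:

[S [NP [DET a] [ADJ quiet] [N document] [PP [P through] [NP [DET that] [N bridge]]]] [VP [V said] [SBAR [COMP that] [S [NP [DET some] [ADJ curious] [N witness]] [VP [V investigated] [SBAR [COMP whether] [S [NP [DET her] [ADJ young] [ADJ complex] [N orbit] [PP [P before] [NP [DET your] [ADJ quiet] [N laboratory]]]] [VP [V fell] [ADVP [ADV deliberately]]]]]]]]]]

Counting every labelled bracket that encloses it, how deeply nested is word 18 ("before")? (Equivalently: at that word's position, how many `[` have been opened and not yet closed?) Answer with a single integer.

10

Path from the root down to the word: S → VP → SBAR → S → VP → SBAR → S → NP → PP → P. That is 10 enclosing brackets.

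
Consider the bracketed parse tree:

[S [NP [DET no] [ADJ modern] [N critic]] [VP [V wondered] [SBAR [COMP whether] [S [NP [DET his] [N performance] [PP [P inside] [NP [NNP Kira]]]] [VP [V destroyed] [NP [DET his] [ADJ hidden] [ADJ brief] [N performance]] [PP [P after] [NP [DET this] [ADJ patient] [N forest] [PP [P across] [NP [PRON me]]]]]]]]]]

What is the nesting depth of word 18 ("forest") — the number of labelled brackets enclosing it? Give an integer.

8

The word sits inside N, which is inside NP, inside PP, inside VP, inside S, inside SBAR, inside VP, inside S — 8 brackets in all.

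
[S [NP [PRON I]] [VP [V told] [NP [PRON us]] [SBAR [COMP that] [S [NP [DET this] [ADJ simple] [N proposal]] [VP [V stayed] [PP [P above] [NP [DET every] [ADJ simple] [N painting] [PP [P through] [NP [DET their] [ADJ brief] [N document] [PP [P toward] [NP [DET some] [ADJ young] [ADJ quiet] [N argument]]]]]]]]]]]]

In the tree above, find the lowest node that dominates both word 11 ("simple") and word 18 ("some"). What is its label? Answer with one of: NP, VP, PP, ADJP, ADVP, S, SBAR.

NP

The smallest bracket enclosing both words is [NP every simple painting through their brief document toward some young quiet argument], so the label is NP.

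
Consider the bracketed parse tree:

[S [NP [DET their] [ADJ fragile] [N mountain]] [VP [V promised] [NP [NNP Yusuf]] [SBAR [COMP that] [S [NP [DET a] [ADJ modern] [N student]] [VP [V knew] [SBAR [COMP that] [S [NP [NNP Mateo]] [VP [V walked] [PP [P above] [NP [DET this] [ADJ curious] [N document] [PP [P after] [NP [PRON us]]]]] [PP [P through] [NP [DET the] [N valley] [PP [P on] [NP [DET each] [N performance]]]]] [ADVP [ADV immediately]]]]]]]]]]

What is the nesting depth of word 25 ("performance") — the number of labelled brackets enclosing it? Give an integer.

The word sits inside N, which is inside NP, inside PP, inside NP, inside PP, inside VP, inside S, inside SBAR, inside VP, inside S, inside SBAR, inside VP, inside S — 13 brackets in all.

13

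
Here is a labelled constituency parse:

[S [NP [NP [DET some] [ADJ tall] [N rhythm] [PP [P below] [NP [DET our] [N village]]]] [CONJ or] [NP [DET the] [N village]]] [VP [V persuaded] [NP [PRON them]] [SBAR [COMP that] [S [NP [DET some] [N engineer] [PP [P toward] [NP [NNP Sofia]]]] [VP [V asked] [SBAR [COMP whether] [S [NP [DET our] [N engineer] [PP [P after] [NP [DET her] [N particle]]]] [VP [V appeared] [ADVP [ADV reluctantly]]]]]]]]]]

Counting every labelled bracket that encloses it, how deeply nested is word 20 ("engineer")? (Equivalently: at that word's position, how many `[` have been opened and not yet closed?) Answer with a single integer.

9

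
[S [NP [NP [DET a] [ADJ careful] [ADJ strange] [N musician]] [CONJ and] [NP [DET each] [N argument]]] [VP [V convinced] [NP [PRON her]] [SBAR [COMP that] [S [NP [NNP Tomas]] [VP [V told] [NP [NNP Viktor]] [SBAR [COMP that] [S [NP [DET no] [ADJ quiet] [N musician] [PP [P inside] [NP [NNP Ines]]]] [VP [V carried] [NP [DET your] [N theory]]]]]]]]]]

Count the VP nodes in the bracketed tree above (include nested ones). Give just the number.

3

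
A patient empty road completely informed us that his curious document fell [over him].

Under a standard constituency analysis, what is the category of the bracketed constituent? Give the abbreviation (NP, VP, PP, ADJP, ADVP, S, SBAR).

PP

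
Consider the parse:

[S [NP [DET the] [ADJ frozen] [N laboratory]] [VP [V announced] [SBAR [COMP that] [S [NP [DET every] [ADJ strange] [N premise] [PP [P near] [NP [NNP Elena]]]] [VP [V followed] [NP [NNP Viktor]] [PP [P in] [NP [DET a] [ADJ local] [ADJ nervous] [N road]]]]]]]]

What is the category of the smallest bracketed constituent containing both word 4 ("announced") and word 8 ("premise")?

Both words fall inside [VP announced that every strange premise near Elena followed Viktor in a local nervous road] (words 4–17), and no smaller constituent contains them both. Label: VP.

VP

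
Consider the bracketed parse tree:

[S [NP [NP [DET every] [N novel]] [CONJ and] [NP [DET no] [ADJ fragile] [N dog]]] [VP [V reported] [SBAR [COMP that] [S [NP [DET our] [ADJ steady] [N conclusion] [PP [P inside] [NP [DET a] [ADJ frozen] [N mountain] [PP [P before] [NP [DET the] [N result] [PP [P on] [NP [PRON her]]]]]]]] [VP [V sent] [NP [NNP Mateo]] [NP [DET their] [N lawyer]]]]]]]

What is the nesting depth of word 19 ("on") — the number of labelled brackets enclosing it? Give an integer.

11

The word sits inside P, which is inside PP, inside NP, inside PP, inside NP, inside PP, inside NP, inside S, inside SBAR, inside VP, inside S — 11 brackets in all.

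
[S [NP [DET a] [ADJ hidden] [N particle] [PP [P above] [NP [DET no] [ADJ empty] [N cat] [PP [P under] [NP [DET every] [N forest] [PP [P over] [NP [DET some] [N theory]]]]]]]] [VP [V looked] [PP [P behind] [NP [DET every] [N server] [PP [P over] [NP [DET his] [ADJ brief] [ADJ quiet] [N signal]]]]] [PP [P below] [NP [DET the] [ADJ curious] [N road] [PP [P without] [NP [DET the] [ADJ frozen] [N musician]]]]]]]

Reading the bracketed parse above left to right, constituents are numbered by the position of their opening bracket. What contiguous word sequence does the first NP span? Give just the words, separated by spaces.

The NP opening brackets appear, in order, over: "a hidden particle above no empty cat under every forest over some theory"; "no empty cat under every forest over some theory"; "every forest over some theory"; "some theory"; "every server over his brief quiet signal"; "his brief quiet signal"; "the curious road without the frozen musician"; "the frozen musician". The first one spans "a hidden particle above no empty cat under every forest over some theory".

a hidden particle above no empty cat under every forest over some theory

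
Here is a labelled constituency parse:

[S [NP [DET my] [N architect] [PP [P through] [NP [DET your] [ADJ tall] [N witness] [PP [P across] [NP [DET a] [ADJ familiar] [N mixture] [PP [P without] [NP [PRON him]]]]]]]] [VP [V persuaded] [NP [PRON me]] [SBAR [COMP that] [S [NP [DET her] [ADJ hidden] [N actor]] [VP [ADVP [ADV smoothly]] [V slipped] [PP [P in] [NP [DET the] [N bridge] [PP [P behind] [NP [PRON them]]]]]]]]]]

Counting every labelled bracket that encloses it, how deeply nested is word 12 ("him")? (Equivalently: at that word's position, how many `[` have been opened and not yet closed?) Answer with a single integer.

9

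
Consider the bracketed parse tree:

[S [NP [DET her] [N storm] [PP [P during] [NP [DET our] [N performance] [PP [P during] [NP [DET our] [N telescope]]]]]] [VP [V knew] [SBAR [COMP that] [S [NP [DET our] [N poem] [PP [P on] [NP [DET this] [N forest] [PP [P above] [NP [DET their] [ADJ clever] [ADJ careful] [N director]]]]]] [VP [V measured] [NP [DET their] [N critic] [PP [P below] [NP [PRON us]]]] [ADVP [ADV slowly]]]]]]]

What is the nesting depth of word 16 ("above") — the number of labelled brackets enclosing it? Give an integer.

9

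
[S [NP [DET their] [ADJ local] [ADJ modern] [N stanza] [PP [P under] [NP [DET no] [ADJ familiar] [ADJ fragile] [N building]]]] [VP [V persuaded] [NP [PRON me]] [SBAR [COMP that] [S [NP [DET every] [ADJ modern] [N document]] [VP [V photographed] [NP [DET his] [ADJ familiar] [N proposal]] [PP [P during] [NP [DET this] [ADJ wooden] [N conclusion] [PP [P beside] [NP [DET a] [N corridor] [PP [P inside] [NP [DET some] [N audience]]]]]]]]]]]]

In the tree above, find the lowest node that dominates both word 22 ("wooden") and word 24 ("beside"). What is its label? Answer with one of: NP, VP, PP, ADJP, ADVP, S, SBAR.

NP

Both words fall inside [NP this wooden conclusion beside a corridor inside some audience] (words 21–29), and no smaller constituent contains them both. Label: NP.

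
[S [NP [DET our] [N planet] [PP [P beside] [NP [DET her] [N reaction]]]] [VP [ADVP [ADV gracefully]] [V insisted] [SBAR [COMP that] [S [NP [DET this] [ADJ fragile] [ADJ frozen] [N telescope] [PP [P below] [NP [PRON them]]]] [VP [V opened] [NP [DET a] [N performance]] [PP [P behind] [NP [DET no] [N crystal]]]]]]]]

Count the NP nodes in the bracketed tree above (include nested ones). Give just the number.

6

The NP constituents are: [NP our planet beside her reaction]; [NP her reaction]; [NP this fragile frozen telescope below them]; [NP them]; [NP a performance]; [NP no crystal]. Total: 6.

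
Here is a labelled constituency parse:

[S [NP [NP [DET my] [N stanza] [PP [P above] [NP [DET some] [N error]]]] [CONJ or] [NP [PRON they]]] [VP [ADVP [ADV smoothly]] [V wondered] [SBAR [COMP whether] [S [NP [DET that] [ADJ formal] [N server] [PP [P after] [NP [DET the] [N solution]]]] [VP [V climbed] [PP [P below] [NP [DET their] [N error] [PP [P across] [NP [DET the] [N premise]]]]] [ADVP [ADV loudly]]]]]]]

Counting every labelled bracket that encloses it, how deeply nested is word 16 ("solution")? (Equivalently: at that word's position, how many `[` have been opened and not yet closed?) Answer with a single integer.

8

Path from the root down to the word: S → VP → SBAR → S → NP → PP → NP → N. That is 8 enclosing brackets.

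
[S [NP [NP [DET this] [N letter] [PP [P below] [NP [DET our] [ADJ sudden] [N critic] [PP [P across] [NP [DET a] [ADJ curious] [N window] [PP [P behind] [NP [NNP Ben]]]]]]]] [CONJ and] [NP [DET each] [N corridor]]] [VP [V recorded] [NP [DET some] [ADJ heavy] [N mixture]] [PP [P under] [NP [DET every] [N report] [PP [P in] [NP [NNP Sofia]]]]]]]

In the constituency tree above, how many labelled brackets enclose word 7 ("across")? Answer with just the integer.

Path from the root down to the word: S → NP → NP → PP → NP → PP → P. That is 7 enclosing brackets.

7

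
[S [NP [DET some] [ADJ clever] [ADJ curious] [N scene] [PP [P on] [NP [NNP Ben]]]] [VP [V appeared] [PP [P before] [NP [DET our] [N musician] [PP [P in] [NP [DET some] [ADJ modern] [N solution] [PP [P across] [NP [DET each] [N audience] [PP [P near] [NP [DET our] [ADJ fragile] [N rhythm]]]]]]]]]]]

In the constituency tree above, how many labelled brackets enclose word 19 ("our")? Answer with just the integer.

Path from the root down to the word: S → VP → PP → NP → PP → NP → PP → NP → PP → NP → DET. That is 11 enclosing brackets.

11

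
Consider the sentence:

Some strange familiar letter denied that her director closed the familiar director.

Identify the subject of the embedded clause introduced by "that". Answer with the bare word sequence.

her director

The subject of the embedded clause introduced by "that" is the NP immediately before the verb "closed": "her director".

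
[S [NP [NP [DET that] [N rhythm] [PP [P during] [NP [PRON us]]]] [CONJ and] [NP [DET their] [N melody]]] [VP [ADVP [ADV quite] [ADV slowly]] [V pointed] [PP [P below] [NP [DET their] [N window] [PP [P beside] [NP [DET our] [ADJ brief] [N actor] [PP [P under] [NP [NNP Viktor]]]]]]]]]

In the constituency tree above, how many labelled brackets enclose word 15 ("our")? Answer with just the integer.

7

Path from the root down to the word: S → VP → PP → NP → PP → NP → DET. That is 7 enclosing brackets.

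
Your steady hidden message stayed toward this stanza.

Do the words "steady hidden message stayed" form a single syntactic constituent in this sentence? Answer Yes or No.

The sequence begins inside the noun phrase "your steady hidden message" and ends inside the verb phrase "stayed toward this stanza"; it crosses a phrase boundary, so no single node in the tree spans exactly those words.

No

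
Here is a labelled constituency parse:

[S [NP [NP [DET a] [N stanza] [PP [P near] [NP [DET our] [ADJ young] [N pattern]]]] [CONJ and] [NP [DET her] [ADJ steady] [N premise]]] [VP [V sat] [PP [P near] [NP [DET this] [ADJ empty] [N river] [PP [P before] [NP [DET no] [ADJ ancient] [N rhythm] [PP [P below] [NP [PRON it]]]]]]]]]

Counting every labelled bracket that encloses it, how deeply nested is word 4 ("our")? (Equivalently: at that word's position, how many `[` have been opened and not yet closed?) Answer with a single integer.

Counting open brackets not yet closed at "our": [S [NP [NP [PP [NP [DET = 6.

6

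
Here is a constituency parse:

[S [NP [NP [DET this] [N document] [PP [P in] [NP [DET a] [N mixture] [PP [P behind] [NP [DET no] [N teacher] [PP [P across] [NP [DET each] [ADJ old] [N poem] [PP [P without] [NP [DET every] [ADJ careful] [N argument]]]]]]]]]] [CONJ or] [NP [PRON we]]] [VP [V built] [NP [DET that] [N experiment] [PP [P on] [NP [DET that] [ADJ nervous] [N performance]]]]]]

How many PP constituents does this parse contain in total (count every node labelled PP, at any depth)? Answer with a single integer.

5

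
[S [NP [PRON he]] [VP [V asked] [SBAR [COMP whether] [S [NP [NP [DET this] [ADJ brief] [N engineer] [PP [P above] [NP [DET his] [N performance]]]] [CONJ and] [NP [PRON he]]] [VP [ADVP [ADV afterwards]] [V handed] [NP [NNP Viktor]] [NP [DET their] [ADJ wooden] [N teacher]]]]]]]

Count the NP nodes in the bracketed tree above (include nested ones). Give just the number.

7

The NP constituents are: [NP he]; [NP this brief engineer above his performance and he]; [NP this brief engineer above his performance]; [NP his performance]; [NP he]; [NP Viktor] …. Total: 7.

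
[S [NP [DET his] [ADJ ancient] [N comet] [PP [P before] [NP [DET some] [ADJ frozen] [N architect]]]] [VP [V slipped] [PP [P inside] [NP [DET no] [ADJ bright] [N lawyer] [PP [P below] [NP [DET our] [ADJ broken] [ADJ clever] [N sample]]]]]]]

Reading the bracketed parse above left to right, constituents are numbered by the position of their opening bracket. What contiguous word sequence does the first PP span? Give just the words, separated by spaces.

In left-to-right order the PP constituents are "before some frozen architect"; "inside no bright lawyer below our broken clever sample"; "below our broken clever sample". Number 1 is "before some frozen architect".

before some frozen architect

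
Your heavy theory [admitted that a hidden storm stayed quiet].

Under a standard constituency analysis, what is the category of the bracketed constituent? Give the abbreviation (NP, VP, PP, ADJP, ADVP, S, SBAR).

The span is built around the verb "admitted" — a verb phrase (VP).

VP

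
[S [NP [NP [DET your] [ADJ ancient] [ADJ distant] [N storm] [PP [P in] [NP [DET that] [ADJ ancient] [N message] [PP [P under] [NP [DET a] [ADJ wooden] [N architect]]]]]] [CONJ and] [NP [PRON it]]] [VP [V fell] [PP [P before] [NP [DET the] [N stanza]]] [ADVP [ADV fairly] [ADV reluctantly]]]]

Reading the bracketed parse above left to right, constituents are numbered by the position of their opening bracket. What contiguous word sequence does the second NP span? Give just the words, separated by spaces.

your ancient distant storm in that ancient message under a wooden architect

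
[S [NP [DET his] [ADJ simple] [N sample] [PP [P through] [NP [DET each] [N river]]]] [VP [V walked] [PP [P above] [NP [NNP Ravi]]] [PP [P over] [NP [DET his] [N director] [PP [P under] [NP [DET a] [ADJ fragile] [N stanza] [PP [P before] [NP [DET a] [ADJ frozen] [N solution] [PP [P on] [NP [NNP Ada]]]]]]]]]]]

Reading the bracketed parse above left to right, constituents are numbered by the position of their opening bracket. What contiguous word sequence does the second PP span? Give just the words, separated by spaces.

above Ravi

Opening `[PP` markers occur at word positions 4, 8, 10, 13, 17, 21; the second of these opens the constituent [PP above Ravi].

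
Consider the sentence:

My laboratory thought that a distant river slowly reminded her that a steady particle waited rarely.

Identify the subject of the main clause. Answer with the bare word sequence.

my laboratory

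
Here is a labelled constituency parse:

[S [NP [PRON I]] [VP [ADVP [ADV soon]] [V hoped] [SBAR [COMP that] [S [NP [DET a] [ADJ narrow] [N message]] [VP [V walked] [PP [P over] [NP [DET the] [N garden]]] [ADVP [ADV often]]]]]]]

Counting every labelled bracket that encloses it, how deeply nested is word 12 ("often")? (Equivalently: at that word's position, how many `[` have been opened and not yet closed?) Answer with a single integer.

7

Path from the root down to the word: S → VP → SBAR → S → VP → ADVP → ADV. That is 7 enclosing brackets.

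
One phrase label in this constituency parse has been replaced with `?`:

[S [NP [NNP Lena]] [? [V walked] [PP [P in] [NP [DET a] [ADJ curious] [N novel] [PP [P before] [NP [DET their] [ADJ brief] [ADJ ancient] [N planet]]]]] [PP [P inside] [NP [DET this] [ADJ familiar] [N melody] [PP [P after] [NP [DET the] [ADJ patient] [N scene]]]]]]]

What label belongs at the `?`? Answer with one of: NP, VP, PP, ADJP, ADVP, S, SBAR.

VP

Looking at what the `?` directly dominates — V 'walked', PP, PP — this is a verb phrase (VP).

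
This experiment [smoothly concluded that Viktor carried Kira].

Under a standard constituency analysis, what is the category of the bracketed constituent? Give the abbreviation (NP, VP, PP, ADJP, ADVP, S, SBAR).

VP

The span is built around the verb "concluded" — a verb phrase (VP).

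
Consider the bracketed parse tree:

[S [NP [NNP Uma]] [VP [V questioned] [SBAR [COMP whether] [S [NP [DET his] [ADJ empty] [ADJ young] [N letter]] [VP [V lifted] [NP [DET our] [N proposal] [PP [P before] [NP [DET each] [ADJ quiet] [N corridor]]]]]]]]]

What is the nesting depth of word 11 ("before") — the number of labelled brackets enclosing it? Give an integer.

Path from the root down to the word: S → VP → SBAR → S → VP → NP → PP → P. That is 8 enclosing brackets.

8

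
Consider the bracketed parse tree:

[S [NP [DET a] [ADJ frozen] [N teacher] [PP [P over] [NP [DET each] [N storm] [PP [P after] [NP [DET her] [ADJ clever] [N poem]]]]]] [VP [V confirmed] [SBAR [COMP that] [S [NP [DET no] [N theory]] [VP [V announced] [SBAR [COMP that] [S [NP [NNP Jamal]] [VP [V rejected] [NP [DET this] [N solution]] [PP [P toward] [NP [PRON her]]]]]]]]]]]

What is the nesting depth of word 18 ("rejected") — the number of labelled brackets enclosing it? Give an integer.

9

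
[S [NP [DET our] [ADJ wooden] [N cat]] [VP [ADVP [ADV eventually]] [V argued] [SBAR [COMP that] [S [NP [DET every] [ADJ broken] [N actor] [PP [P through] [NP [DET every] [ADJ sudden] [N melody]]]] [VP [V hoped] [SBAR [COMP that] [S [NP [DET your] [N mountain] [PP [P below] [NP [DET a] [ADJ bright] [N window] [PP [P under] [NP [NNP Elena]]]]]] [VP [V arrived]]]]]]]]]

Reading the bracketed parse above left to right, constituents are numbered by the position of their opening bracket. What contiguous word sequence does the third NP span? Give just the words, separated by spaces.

every sudden melody

The NP opening brackets appear, in order, over: "our wooden cat"; "every broken actor through every sudden melody"; "every sudden melody"; "your mountain below a bright window under Elena"; "a bright window under Elena"; "Elena". The third one spans "every sudden melody".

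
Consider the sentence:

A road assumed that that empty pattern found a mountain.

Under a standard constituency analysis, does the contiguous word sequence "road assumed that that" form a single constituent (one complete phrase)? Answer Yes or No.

"road" belongs to the noun phrase "a road" while "that" belongs to the verb phrase "assumed that that empty pattern found a mountain"; a span that runs across that boundary is not a single phrase.

No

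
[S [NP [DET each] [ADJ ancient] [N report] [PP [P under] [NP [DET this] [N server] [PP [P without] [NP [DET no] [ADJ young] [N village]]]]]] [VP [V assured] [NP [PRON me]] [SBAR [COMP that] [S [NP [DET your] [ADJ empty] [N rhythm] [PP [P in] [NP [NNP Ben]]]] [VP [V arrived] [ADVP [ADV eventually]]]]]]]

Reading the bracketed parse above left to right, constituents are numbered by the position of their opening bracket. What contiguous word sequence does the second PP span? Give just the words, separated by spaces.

The PP opening brackets appear, in order, over: "under this server without no young village"; "without no young village"; "in Ben". The second one spans "without no young village".

without no young village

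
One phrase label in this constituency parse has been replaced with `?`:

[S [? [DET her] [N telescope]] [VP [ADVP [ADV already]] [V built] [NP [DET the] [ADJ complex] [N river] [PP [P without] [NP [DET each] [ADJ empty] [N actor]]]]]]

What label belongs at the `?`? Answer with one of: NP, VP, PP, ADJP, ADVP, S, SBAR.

NP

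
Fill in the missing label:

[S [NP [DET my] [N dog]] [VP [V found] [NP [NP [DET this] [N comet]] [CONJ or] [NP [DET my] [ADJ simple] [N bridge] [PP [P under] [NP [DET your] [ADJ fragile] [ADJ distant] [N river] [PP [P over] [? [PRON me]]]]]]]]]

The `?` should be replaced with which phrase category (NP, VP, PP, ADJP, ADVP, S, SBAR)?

NP

The `?` node immediately contains: PRON 'me'. That is the internal structure of a noun phrase, so the label is NP.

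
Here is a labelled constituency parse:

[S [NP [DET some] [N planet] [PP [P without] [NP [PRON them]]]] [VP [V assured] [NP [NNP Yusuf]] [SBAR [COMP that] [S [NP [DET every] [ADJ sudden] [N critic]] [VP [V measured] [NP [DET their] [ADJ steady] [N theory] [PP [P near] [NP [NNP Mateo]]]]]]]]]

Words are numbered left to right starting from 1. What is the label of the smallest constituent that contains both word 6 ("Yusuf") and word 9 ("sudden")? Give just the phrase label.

The smallest bracket enclosing both words is [VP assured Yusuf that every sudden critic measured their steady theory near Mateo], so the label is VP.

VP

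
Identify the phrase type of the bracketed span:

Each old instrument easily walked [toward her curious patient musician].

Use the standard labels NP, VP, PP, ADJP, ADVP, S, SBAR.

PP

"toward" is the head of the bracketed span, so the span is a prepositional phrase: PP.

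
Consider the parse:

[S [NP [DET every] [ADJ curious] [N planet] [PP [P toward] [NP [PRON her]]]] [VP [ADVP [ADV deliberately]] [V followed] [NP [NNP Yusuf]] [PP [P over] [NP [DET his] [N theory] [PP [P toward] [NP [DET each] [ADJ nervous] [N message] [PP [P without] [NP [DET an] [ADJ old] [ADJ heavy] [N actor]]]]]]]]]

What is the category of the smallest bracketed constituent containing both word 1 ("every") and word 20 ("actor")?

S

The smallest bracket enclosing both words is [S every curious planet toward her deliberately followed Yusuf over his theory toward each nervous message without an old heavy actor], so the label is S.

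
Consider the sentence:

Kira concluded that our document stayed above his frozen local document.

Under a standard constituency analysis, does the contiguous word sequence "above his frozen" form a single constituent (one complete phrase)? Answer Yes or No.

No

The smallest constituent containing the whole sequence is the prepositional phrase [PP above his frozen local document], but the sequence is only part of it — it straddles the boundary between preposition "above" and noun phrase "his frozen local document".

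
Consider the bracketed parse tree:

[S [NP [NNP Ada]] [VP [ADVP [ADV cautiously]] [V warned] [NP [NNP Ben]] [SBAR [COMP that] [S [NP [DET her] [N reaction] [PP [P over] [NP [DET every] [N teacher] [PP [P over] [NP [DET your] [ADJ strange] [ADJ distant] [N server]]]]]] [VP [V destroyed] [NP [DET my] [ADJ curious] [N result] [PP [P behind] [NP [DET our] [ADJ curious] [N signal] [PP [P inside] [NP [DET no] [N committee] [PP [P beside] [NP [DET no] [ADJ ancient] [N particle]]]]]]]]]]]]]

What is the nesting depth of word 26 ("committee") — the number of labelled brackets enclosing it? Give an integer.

The word sits inside N, which is inside NP, inside PP, inside NP, inside PP, inside NP, inside VP, inside S, inside SBAR, inside VP, inside S — 11 brackets in all.

11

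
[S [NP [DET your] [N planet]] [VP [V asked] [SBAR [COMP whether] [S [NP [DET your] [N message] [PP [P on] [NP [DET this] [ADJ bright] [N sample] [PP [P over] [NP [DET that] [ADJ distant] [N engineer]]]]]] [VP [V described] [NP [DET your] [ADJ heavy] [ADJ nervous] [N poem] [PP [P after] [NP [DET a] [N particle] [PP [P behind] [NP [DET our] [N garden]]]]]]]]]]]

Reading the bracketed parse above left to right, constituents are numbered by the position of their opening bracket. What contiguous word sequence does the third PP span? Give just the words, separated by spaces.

after a particle behind our garden

Opening `[PP` markers occur at word positions 7, 11, 20, 23; the third of these opens the constituent [PP after a particle behind our garden].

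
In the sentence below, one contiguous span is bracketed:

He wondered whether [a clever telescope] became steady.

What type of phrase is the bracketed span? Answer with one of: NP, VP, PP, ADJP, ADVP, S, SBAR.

NP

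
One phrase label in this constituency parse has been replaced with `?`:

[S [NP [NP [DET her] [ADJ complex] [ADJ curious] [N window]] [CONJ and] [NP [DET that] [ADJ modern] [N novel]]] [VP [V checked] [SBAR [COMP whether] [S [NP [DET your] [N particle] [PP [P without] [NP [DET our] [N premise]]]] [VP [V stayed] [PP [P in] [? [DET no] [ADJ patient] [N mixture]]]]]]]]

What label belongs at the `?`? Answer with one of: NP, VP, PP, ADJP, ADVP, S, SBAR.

NP

Looking at what the `?` directly dominates — DET 'no', ADJ 'patient', N 'mixture' — this is a noun phrase (NP).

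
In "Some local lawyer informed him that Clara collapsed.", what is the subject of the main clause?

some local lawyer

The subject of the main clause is the NP immediately before the verb "informed": "some local lawyer".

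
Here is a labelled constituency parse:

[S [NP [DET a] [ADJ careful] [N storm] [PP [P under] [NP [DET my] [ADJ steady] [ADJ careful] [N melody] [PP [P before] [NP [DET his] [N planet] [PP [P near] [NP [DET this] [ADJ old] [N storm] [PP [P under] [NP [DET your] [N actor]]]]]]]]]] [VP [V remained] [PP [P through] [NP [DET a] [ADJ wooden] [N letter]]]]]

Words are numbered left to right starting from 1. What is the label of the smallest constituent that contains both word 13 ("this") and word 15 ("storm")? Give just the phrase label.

NP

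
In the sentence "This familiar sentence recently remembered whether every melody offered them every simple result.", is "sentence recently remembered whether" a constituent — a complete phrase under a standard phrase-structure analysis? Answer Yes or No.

"sentence" belongs to the noun phrase "this familiar sentence" while "whether" belongs to the verb phrase "recently remembered whether every melody offered them every simple result"; a span that runs across that boundary is not a single phrase.

No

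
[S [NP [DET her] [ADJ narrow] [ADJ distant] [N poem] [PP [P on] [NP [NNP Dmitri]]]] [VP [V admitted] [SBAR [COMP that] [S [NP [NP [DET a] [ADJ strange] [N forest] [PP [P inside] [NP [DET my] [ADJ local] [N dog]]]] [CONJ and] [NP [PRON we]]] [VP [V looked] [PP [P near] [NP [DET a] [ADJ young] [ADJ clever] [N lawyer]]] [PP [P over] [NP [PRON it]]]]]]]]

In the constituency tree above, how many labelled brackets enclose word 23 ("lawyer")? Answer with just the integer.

Counting open brackets not yet closed at "lawyer": [S [VP [SBAR [S [VP [PP [NP [N = 8.

8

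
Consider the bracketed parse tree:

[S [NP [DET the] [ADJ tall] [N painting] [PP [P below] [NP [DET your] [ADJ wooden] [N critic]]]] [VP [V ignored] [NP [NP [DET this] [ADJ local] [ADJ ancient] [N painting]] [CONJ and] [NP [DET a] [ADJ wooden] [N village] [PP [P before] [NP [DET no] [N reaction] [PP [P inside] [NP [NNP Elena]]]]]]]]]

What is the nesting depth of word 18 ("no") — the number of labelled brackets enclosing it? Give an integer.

7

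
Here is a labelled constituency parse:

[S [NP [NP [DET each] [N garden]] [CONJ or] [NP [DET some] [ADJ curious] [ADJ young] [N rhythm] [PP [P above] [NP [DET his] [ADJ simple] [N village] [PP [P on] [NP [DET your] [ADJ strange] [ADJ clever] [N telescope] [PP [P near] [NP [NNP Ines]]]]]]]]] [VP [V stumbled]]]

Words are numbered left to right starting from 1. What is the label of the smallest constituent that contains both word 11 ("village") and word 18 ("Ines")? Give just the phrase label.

NP

The smallest bracket enclosing both words is [NP his simple village on your strange clever telescope near Ines], so the label is NP.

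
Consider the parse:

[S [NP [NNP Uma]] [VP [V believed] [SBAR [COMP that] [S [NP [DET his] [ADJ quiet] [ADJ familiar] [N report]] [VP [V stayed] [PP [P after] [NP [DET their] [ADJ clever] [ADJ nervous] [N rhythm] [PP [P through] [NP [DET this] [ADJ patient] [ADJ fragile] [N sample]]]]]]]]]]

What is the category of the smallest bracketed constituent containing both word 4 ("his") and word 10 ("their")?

The smallest bracket enclosing both words is [S his quiet familiar report stayed after their clever nervous rhythm through this patient fragile sample], so the label is S.

S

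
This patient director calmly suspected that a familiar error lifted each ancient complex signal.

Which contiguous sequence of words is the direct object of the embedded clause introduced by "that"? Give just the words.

each ancient complex signal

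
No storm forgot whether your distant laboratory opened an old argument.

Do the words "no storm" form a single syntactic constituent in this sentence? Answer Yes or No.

Yes

"no storm" is exactly the noun phrase [NP no storm], a complete constituent.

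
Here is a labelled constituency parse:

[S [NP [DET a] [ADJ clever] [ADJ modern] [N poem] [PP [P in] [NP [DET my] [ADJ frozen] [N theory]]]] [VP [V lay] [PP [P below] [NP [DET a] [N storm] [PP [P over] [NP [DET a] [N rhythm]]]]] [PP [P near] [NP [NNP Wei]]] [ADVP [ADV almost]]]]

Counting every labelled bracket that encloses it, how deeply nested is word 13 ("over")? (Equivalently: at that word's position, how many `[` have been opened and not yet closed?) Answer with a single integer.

6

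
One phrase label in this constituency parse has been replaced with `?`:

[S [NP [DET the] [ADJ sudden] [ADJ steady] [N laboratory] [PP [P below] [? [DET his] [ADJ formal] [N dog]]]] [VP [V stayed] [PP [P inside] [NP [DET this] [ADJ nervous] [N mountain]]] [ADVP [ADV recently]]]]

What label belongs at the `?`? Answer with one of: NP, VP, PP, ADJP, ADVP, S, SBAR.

NP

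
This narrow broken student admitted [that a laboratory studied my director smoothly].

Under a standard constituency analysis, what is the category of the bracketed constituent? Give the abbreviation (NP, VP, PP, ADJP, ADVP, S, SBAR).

SBAR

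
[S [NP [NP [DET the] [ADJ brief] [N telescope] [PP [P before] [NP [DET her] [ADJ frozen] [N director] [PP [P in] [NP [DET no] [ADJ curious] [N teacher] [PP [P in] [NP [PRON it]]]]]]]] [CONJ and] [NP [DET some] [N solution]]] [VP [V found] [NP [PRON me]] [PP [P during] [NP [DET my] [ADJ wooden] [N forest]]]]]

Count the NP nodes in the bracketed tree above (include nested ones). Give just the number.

8

The NP constituents are: [NP the brief telescope before her frozen director in no curious teacher in it and some solution]; [NP the brief telescope before her frozen director in no curious teacher in it]; [NP her frozen director in no curious teacher in it]; [NP no curious teacher in it]; [NP it]; [NP some solution] …. Total: 8.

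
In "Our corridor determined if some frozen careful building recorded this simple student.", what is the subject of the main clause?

our corridor

"our corridor" is the NP that combines with the VP headed by "determined" to form the main clause — the subject.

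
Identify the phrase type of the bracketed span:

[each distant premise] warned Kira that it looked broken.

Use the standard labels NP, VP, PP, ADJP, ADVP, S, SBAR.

NP

The bracketed span "each distant premise" is headed by "premise", making it a noun phrase (NP).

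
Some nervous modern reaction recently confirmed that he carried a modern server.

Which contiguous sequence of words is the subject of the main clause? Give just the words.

The subject of the main clause is the NP immediately before the verb "confirmed": "some nervous modern reaction".

some nervous modern reaction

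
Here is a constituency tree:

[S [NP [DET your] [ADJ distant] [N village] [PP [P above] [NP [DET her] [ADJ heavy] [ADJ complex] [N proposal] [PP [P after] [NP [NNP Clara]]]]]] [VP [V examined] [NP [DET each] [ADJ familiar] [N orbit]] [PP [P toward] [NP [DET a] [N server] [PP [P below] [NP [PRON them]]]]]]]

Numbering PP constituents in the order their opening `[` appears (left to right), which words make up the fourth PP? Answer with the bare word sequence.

below them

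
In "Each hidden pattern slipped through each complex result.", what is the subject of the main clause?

each hidden pattern

The subject of the main clause is the NP immediately before the verb "slipped": "each hidden pattern".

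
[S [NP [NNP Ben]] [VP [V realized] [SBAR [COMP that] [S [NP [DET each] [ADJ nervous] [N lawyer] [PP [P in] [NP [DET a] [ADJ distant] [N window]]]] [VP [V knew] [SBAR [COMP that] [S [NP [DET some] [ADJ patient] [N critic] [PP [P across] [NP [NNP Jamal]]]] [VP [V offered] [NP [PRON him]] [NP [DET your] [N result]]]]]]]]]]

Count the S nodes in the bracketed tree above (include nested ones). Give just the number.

Scanning left to right, an opening `[S` appears at word positions 1, 4, 13 — 3 in total.

3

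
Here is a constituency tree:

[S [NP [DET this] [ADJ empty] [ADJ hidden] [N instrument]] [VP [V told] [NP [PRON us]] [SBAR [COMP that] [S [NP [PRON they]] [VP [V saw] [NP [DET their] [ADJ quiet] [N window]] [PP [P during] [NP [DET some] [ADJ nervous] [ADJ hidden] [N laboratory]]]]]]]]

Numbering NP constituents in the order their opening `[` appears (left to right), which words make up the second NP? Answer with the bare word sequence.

us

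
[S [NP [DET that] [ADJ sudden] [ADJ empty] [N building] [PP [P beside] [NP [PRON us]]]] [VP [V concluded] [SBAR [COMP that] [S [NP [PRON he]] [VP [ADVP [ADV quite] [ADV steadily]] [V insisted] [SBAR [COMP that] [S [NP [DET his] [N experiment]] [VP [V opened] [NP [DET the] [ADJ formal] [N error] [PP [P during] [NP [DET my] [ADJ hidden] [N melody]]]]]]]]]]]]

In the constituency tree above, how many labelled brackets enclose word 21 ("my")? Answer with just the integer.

12

Counting open brackets not yet closed at "my": [S [VP [SBAR [S [VP [SBAR [S [VP [NP [PP [NP [DET = 12.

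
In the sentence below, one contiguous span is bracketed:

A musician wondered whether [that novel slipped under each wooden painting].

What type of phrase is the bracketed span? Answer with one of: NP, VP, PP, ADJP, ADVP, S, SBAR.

The span is built around the head "slipped" — a clause (S).

S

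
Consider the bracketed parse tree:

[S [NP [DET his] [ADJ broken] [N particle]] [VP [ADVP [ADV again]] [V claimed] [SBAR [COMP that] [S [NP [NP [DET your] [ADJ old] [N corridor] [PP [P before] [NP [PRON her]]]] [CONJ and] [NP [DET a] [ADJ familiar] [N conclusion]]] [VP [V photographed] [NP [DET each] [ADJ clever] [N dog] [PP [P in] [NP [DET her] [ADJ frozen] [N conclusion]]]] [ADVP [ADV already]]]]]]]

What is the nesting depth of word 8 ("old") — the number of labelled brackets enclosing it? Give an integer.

7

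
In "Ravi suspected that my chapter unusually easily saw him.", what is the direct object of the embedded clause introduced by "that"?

The verb of the embedded clause introduced by "that" is "saw"; its direct object is the NP "him".

him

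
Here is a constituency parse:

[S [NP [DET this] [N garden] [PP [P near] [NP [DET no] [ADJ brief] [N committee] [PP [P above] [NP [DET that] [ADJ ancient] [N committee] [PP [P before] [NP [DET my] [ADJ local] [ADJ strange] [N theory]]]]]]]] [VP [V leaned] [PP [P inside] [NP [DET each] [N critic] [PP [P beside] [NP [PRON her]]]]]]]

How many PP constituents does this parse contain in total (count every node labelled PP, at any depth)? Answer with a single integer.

5

Scanning left to right, an opening `[PP` appears at word positions 3, 7, 11, 17, 20 — 5 in total.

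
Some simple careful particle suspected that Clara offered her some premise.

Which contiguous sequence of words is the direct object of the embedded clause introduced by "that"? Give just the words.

some premise

"offered" heads the VP of the embedded clause introduced by "that", and "some premise" is its direct object.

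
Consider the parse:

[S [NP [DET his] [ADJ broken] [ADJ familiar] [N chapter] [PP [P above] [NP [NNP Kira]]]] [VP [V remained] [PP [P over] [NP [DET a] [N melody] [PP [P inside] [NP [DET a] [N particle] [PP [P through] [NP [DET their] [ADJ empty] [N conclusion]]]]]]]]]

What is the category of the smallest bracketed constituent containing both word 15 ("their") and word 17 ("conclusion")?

Both words fall inside [NP their empty conclusion] (words 15–17), and no smaller constituent contains them both. Label: NP.

NP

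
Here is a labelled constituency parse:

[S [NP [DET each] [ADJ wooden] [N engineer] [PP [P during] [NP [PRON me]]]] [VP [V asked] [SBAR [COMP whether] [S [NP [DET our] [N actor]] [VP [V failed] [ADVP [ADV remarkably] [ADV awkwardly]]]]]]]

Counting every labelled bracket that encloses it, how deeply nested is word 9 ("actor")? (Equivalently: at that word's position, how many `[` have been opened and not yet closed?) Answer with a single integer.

Counting open brackets not yet closed at "actor": [S [VP [SBAR [S [NP [N = 6.

6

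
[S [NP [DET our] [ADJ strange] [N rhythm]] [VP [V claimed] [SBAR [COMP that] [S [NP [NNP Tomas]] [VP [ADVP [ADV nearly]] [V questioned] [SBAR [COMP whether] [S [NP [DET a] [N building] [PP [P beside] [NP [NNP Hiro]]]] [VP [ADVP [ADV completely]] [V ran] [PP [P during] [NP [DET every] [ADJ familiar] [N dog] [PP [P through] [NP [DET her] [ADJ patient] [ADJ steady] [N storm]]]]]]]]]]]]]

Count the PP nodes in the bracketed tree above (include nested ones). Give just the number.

3

The PP constituents are: [PP beside Hiro]; [PP during every familiar dog through her patient steady storm]; [PP through her patient steady storm]. Total: 3.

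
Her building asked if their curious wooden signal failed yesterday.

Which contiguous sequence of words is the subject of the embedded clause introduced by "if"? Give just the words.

The subject of the embedded clause introduced by "if" is the NP immediately before the verb "failed": "their curious wooden signal".

their curious wooden signal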